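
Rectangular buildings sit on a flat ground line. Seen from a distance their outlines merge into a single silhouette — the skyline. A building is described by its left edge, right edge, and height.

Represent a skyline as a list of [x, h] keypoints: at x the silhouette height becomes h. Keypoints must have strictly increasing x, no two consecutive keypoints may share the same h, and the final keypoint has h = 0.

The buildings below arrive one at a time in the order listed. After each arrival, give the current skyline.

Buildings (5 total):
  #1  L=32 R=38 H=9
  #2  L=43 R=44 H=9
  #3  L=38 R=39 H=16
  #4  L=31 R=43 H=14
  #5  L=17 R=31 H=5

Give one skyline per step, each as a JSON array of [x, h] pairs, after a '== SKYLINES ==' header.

== SKYLINES ==
[[32,9],[38,0]]
[[32,9],[38,0],[43,9],[44,0]]
[[32,9],[38,16],[39,0],[43,9],[44,0]]
[[31,14],[38,16],[39,14],[43,9],[44,0]]
[[17,5],[31,14],[38,16],[39,14],[43,9],[44,0]]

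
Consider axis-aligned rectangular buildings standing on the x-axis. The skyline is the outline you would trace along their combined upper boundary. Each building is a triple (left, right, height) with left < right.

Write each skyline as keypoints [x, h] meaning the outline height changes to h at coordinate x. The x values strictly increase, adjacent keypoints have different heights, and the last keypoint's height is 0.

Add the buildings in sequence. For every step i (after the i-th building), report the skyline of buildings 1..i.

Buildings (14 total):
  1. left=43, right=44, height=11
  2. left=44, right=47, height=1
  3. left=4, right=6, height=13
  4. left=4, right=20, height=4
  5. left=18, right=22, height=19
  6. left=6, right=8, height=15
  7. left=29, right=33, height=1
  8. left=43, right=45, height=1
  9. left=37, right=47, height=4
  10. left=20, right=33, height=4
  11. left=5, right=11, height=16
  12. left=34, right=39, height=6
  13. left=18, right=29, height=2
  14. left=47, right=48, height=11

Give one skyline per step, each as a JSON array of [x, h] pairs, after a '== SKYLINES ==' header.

== SKYLINES ==
[[43,11],[44,0]]
[[43,11],[44,1],[47,0]]
[[4,13],[6,0],[43,11],[44,1],[47,0]]
[[4,13],[6,4],[20,0],[43,11],[44,1],[47,0]]
[[4,13],[6,4],[18,19],[22,0],[43,11],[44,1],[47,0]]
[[4,13],[6,15],[8,4],[18,19],[22,0],[43,11],[44,1],[47,0]]
[[4,13],[6,15],[8,4],[18,19],[22,0],[29,1],[33,0],[43,11],[44,1],[47,0]]
[[4,13],[6,15],[8,4],[18,19],[22,0],[29,1],[33,0],[43,11],[44,1],[47,0]]
[[4,13],[6,15],[8,4],[18,19],[22,0],[29,1],[33,0],[37,4],[43,11],[44,4],[47,0]]
[[4,13],[6,15],[8,4],[18,19],[22,4],[33,0],[37,4],[43,11],[44,4],[47,0]]
[[4,13],[5,16],[11,4],[18,19],[22,4],[33,0],[37,4],[43,11],[44,4],[47,0]]
[[4,13],[5,16],[11,4],[18,19],[22,4],[33,0],[34,6],[39,4],[43,11],[44,4],[47,0]]
[[4,13],[5,16],[11,4],[18,19],[22,4],[33,0],[34,6],[39,4],[43,11],[44,4],[47,0]]
[[4,13],[5,16],[11,4],[18,19],[22,4],[33,0],[34,6],[39,4],[43,11],[44,4],[47,11],[48,0]]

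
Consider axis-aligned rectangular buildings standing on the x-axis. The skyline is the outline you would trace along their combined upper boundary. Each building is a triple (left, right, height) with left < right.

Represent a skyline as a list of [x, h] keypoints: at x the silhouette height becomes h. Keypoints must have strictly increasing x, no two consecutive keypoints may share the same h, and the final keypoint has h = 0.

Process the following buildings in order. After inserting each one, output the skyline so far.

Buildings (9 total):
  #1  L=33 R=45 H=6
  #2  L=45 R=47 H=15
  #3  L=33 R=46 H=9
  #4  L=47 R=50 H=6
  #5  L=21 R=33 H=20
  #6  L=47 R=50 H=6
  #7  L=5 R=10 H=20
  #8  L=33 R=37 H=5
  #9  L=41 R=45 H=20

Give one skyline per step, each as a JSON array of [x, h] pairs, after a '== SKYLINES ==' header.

== SKYLINES ==
[[33,6],[45,0]]
[[33,6],[45,15],[47,0]]
[[33,9],[45,15],[47,0]]
[[33,9],[45,15],[47,6],[50,0]]
[[21,20],[33,9],[45,15],[47,6],[50,0]]
[[21,20],[33,9],[45,15],[47,6],[50,0]]
[[5,20],[10,0],[21,20],[33,9],[45,15],[47,6],[50,0]]
[[5,20],[10,0],[21,20],[33,9],[45,15],[47,6],[50,0]]
[[5,20],[10,0],[21,20],[33,9],[41,20],[45,15],[47,6],[50,0]]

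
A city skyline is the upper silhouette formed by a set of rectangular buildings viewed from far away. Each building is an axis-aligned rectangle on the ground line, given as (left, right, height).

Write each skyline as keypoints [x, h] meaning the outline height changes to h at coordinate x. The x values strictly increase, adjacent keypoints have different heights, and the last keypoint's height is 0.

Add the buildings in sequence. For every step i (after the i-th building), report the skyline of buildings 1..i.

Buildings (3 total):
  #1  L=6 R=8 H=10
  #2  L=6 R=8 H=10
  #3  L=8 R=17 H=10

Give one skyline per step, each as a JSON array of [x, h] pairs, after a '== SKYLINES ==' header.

== SKYLINES ==
[[6,10],[8,0]]
[[6,10],[8,0]]
[[6,10],[17,0]]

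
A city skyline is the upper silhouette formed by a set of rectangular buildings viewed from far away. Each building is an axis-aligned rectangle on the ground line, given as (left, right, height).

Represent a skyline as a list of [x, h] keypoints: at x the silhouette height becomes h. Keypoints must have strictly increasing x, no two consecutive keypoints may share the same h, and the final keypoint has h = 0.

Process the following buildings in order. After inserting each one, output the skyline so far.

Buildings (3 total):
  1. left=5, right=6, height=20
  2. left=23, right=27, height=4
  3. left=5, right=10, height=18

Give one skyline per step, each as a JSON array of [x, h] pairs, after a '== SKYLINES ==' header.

== SKYLINES ==
[[5,20],[6,0]]
[[5,20],[6,0],[23,4],[27,0]]
[[5,20],[6,18],[10,0],[23,4],[27,0]]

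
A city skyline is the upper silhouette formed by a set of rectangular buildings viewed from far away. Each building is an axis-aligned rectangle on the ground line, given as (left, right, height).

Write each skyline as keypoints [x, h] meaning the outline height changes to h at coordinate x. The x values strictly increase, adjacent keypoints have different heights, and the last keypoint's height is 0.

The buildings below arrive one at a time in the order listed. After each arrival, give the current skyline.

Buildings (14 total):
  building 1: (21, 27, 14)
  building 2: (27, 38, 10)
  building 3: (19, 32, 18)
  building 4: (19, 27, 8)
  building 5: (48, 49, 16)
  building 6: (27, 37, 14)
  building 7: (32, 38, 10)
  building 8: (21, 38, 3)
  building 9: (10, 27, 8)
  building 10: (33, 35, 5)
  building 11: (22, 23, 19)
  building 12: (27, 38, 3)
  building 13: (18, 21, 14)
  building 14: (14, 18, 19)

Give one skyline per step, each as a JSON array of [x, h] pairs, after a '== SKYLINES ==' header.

== SKYLINES ==
[[21,14],[27,0]]
[[21,14],[27,10],[38,0]]
[[19,18],[32,10],[38,0]]
[[19,18],[32,10],[38,0]]
[[19,18],[32,10],[38,0],[48,16],[49,0]]
[[19,18],[32,14],[37,10],[38,0],[48,16],[49,0]]
[[19,18],[32,14],[37,10],[38,0],[48,16],[49,0]]
[[19,18],[32,14],[37,10],[38,0],[48,16],[49,0]]
[[10,8],[19,18],[32,14],[37,10],[38,0],[48,16],[49,0]]
[[10,8],[19,18],[32,14],[37,10],[38,0],[48,16],[49,0]]
[[10,8],[19,18],[22,19],[23,18],[32,14],[37,10],[38,0],[48,16],[49,0]]
[[10,8],[19,18],[22,19],[23,18],[32,14],[37,10],[38,0],[48,16],[49,0]]
[[10,8],[18,14],[19,18],[22,19],[23,18],[32,14],[37,10],[38,0],[48,16],[49,0]]
[[10,8],[14,19],[18,14],[19,18],[22,19],[23,18],[32,14],[37,10],[38,0],[48,16],[49,0]]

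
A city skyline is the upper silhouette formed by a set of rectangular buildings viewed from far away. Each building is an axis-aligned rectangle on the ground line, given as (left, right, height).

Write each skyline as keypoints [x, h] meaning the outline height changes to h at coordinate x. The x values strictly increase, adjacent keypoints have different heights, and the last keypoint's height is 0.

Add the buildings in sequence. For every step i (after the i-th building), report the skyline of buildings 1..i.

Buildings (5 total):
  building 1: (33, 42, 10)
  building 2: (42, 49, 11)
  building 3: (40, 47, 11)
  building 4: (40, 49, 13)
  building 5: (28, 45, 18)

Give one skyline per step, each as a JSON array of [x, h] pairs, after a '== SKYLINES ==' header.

== SKYLINES ==
[[33,10],[42,0]]
[[33,10],[42,11],[49,0]]
[[33,10],[40,11],[49,0]]
[[33,10],[40,13],[49,0]]
[[28,18],[45,13],[49,0]]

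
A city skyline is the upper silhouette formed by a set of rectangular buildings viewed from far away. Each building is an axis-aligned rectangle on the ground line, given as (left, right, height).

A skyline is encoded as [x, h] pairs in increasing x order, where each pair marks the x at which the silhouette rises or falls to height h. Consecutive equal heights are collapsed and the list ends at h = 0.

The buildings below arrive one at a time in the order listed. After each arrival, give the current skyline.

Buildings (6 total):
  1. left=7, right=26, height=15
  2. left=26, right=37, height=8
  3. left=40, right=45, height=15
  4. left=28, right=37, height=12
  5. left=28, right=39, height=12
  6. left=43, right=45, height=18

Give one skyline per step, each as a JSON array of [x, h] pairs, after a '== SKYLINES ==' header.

== SKYLINES ==
[[7,15],[26,0]]
[[7,15],[26,8],[37,0]]
[[7,15],[26,8],[37,0],[40,15],[45,0]]
[[7,15],[26,8],[28,12],[37,0],[40,15],[45,0]]
[[7,15],[26,8],[28,12],[39,0],[40,15],[45,0]]
[[7,15],[26,8],[28,12],[39,0],[40,15],[43,18],[45,0]]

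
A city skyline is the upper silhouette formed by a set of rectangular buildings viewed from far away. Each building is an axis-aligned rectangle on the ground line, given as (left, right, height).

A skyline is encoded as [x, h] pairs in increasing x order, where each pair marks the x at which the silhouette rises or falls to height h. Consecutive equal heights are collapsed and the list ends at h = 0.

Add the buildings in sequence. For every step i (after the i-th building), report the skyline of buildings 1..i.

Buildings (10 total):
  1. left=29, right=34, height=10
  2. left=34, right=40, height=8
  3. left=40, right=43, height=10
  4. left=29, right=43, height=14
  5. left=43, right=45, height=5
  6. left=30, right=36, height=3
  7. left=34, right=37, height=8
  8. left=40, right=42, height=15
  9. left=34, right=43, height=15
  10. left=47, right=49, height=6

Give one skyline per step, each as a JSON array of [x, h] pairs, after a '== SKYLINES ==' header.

== SKYLINES ==
[[29,10],[34,0]]
[[29,10],[34,8],[40,0]]
[[29,10],[34,8],[40,10],[43,0]]
[[29,14],[43,0]]
[[29,14],[43,5],[45,0]]
[[29,14],[43,5],[45,0]]
[[29,14],[43,5],[45,0]]
[[29,14],[40,15],[42,14],[43,5],[45,0]]
[[29,14],[34,15],[43,5],[45,0]]
[[29,14],[34,15],[43,5],[45,0],[47,6],[49,0]]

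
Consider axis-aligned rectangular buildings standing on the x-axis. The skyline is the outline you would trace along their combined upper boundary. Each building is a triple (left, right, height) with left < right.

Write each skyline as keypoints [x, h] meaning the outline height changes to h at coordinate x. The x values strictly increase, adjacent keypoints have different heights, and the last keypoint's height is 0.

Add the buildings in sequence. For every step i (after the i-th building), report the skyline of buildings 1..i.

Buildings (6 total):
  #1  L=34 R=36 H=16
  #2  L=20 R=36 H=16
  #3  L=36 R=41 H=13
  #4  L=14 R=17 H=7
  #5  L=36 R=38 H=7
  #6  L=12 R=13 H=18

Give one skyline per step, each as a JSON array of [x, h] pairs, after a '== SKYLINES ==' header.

== SKYLINES ==
[[34,16],[36,0]]
[[20,16],[36,0]]
[[20,16],[36,13],[41,0]]
[[14,7],[17,0],[20,16],[36,13],[41,0]]
[[14,7],[17,0],[20,16],[36,13],[41,0]]
[[12,18],[13,0],[14,7],[17,0],[20,16],[36,13],[41,0]]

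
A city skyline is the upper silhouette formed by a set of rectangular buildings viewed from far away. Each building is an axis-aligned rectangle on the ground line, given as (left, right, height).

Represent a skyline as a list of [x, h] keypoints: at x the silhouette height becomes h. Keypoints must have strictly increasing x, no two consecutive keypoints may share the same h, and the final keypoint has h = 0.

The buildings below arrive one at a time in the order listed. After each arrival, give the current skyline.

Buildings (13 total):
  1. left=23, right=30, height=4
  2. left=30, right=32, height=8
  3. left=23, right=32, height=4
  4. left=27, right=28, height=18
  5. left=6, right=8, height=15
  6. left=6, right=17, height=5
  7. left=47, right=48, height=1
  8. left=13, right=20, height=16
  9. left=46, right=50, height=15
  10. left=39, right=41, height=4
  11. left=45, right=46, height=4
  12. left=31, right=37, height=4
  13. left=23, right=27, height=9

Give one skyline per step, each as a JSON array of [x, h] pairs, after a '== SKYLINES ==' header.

== SKYLINES ==
[[23,4],[30,0]]
[[23,4],[30,8],[32,0]]
[[23,4],[30,8],[32,0]]
[[23,4],[27,18],[28,4],[30,8],[32,0]]
[[6,15],[8,0],[23,4],[27,18],[28,4],[30,8],[32,0]]
[[6,15],[8,5],[17,0],[23,4],[27,18],[28,4],[30,8],[32,0]]
[[6,15],[8,5],[17,0],[23,4],[27,18],[28,4],[30,8],[32,0],[47,1],[48,0]]
[[6,15],[8,5],[13,16],[20,0],[23,4],[27,18],[28,4],[30,8],[32,0],[47,1],[48,0]]
[[6,15],[8,5],[13,16],[20,0],[23,4],[27,18],[28,4],[30,8],[32,0],[46,15],[50,0]]
[[6,15],[8,5],[13,16],[20,0],[23,4],[27,18],[28,4],[30,8],[32,0],[39,4],[41,0],[46,15],[50,0]]
[[6,15],[8,5],[13,16],[20,0],[23,4],[27,18],[28,4],[30,8],[32,0],[39,4],[41,0],[45,4],[46,15],[50,0]]
[[6,15],[8,5],[13,16],[20,0],[23,4],[27,18],[28,4],[30,8],[32,4],[37,0],[39,4],[41,0],[45,4],[46,15],[50,0]]
[[6,15],[8,5],[13,16],[20,0],[23,9],[27,18],[28,4],[30,8],[32,4],[37,0],[39,4],[41,0],[45,4],[46,15],[50,0]]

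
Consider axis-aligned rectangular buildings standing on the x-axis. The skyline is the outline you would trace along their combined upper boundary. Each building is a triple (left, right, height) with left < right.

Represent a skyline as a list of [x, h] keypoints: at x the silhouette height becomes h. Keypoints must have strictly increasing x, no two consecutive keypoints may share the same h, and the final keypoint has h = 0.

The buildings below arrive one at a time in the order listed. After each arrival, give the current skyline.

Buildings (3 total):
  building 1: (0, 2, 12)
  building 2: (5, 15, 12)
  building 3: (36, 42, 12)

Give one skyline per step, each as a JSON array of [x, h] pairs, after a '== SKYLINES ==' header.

== SKYLINES ==
[[0,12],[2,0]]
[[0,12],[2,0],[5,12],[15,0]]
[[0,12],[2,0],[5,12],[15,0],[36,12],[42,0]]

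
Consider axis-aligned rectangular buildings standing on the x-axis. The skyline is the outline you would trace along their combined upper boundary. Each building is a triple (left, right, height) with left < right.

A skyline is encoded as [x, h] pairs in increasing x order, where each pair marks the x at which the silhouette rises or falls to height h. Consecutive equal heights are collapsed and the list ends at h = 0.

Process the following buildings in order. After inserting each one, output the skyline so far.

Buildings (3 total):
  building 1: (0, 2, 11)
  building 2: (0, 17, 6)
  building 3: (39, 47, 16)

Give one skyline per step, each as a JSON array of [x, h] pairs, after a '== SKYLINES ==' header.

== SKYLINES ==
[[0,11],[2,0]]
[[0,11],[2,6],[17,0]]
[[0,11],[2,6],[17,0],[39,16],[47,0]]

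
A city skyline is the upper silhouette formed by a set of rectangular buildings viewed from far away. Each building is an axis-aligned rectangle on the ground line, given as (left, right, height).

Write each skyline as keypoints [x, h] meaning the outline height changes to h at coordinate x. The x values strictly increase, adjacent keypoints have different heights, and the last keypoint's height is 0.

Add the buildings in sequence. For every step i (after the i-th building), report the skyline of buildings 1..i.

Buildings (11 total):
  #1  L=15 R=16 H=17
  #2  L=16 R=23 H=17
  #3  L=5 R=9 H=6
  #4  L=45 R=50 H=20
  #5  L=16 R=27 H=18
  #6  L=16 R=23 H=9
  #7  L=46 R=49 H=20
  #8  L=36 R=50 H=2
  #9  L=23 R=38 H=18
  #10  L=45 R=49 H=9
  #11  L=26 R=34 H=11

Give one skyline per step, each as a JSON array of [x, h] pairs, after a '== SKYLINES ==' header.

== SKYLINES ==
[[15,17],[16,0]]
[[15,17],[23,0]]
[[5,6],[9,0],[15,17],[23,0]]
[[5,6],[9,0],[15,17],[23,0],[45,20],[50,0]]
[[5,6],[9,0],[15,17],[16,18],[27,0],[45,20],[50,0]]
[[5,6],[9,0],[15,17],[16,18],[27,0],[45,20],[50,0]]
[[5,6],[9,0],[15,17],[16,18],[27,0],[45,20],[50,0]]
[[5,6],[9,0],[15,17],[16,18],[27,0],[36,2],[45,20],[50,0]]
[[5,6],[9,0],[15,17],[16,18],[38,2],[45,20],[50,0]]
[[5,6],[9,0],[15,17],[16,18],[38,2],[45,20],[50,0]]
[[5,6],[9,0],[15,17],[16,18],[38,2],[45,20],[50,0]]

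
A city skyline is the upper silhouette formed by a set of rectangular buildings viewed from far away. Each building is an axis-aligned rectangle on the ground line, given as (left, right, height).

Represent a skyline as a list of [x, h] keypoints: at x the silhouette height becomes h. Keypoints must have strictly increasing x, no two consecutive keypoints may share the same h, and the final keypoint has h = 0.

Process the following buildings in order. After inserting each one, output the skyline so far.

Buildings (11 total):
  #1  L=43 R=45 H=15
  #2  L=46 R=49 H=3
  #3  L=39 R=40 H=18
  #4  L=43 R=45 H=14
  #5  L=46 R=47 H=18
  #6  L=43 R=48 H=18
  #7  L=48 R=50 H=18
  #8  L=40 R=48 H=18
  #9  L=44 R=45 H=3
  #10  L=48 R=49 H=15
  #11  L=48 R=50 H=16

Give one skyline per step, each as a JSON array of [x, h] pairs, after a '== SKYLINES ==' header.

== SKYLINES ==
[[43,15],[45,0]]
[[43,15],[45,0],[46,3],[49,0]]
[[39,18],[40,0],[43,15],[45,0],[46,3],[49,0]]
[[39,18],[40,0],[43,15],[45,0],[46,3],[49,0]]
[[39,18],[40,0],[43,15],[45,0],[46,18],[47,3],[49,0]]
[[39,18],[40,0],[43,18],[48,3],[49,0]]
[[39,18],[40,0],[43,18],[50,0]]
[[39,18],[50,0]]
[[39,18],[50,0]]
[[39,18],[50,0]]
[[39,18],[50,0]]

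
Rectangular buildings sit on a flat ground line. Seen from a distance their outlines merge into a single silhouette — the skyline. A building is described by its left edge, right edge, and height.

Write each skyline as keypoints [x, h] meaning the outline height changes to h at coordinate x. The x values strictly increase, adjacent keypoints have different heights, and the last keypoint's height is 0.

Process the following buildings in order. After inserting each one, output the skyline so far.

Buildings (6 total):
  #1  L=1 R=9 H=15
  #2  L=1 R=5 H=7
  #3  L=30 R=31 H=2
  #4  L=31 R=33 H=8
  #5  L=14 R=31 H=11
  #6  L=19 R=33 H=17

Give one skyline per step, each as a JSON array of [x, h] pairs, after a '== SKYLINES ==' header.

== SKYLINES ==
[[1,15],[9,0]]
[[1,15],[9,0]]
[[1,15],[9,0],[30,2],[31,0]]
[[1,15],[9,0],[30,2],[31,8],[33,0]]
[[1,15],[9,0],[14,11],[31,8],[33,0]]
[[1,15],[9,0],[14,11],[19,17],[33,0]]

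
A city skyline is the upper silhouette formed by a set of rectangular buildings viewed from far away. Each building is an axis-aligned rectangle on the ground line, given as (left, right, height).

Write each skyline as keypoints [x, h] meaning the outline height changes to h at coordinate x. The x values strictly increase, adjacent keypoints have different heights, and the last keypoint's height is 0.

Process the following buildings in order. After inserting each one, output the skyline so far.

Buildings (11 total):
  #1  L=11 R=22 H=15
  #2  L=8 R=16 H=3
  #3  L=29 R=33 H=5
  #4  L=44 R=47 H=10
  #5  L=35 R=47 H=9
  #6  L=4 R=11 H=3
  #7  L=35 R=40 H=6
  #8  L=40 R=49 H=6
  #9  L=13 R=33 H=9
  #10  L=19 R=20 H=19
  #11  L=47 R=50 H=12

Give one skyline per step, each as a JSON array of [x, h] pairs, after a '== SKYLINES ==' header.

== SKYLINES ==
[[11,15],[22,0]]
[[8,3],[11,15],[22,0]]
[[8,3],[11,15],[22,0],[29,5],[33,0]]
[[8,3],[11,15],[22,0],[29,5],[33,0],[44,10],[47,0]]
[[8,3],[11,15],[22,0],[29,5],[33,0],[35,9],[44,10],[47,0]]
[[4,3],[11,15],[22,0],[29,5],[33,0],[35,9],[44,10],[47,0]]
[[4,3],[11,15],[22,0],[29,5],[33,0],[35,9],[44,10],[47,0]]
[[4,3],[11,15],[22,0],[29,5],[33,0],[35,9],[44,10],[47,6],[49,0]]
[[4,3],[11,15],[22,9],[33,0],[35,9],[44,10],[47,6],[49,0]]
[[4,3],[11,15],[19,19],[20,15],[22,9],[33,0],[35,9],[44,10],[47,6],[49,0]]
[[4,3],[11,15],[19,19],[20,15],[22,9],[33,0],[35,9],[44,10],[47,12],[50,0]]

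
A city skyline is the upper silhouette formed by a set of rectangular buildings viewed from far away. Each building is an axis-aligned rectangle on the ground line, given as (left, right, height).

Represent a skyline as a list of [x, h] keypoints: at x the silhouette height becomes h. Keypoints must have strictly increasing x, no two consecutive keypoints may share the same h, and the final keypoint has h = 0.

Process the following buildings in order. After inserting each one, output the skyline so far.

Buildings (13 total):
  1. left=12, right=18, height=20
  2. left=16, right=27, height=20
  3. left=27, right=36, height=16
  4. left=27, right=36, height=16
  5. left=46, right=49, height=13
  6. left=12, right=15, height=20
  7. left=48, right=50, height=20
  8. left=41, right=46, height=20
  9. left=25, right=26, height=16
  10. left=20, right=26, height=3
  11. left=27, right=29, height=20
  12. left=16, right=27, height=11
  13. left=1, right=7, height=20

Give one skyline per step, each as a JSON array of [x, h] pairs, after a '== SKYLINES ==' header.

== SKYLINES ==
[[12,20],[18,0]]
[[12,20],[27,0]]
[[12,20],[27,16],[36,0]]
[[12,20],[27,16],[36,0]]
[[12,20],[27,16],[36,0],[46,13],[49,0]]
[[12,20],[27,16],[36,0],[46,13],[49,0]]
[[12,20],[27,16],[36,0],[46,13],[48,20],[50,0]]
[[12,20],[27,16],[36,0],[41,20],[46,13],[48,20],[50,0]]
[[12,20],[27,16],[36,0],[41,20],[46,13],[48,20],[50,0]]
[[12,20],[27,16],[36,0],[41,20],[46,13],[48,20],[50,0]]
[[12,20],[29,16],[36,0],[41,20],[46,13],[48,20],[50,0]]
[[12,20],[29,16],[36,0],[41,20],[46,13],[48,20],[50,0]]
[[1,20],[7,0],[12,20],[29,16],[36,0],[41,20],[46,13],[48,20],[50,0]]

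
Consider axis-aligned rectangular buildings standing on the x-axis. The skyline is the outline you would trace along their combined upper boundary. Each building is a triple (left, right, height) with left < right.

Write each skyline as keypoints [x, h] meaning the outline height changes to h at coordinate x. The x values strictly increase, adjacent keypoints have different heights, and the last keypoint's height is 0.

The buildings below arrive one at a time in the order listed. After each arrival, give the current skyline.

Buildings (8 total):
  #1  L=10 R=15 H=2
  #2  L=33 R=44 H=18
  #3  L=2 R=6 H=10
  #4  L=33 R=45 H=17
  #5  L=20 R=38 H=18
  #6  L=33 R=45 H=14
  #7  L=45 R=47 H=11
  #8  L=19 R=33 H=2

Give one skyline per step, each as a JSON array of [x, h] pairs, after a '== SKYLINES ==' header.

== SKYLINES ==
[[10,2],[15,0]]
[[10,2],[15,0],[33,18],[44,0]]
[[2,10],[6,0],[10,2],[15,0],[33,18],[44,0]]
[[2,10],[6,0],[10,2],[15,0],[33,18],[44,17],[45,0]]
[[2,10],[6,0],[10,2],[15,0],[20,18],[44,17],[45,0]]
[[2,10],[6,0],[10,2],[15,0],[20,18],[44,17],[45,0]]
[[2,10],[6,0],[10,2],[15,0],[20,18],[44,17],[45,11],[47,0]]
[[2,10],[6,0],[10,2],[15,0],[19,2],[20,18],[44,17],[45,11],[47,0]]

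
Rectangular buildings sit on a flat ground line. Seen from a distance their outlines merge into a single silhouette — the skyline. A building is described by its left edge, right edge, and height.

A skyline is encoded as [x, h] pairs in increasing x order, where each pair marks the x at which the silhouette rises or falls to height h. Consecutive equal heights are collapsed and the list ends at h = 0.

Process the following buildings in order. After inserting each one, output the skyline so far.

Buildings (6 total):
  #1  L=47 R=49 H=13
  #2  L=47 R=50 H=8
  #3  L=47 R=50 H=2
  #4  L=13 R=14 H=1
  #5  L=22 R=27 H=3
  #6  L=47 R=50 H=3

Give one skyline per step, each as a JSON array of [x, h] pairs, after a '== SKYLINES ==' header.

== SKYLINES ==
[[47,13],[49,0]]
[[47,13],[49,8],[50,0]]
[[47,13],[49,8],[50,0]]
[[13,1],[14,0],[47,13],[49,8],[50,0]]
[[13,1],[14,0],[22,3],[27,0],[47,13],[49,8],[50,0]]
[[13,1],[14,0],[22,3],[27,0],[47,13],[49,8],[50,0]]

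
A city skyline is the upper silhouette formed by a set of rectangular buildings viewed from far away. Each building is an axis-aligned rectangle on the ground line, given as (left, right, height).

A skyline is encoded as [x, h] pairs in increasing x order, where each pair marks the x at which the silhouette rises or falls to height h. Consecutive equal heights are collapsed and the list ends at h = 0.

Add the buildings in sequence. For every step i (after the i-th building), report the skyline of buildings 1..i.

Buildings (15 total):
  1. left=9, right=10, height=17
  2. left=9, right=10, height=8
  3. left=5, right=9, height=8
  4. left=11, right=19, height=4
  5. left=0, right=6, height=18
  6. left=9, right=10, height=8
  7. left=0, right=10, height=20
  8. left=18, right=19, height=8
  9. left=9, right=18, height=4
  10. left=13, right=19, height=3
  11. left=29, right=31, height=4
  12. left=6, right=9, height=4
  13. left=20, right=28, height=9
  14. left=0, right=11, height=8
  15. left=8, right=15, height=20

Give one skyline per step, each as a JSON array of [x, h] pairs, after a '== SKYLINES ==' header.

== SKYLINES ==
[[9,17],[10,0]]
[[9,17],[10,0]]
[[5,8],[9,17],[10,0]]
[[5,8],[9,17],[10,0],[11,4],[19,0]]
[[0,18],[6,8],[9,17],[10,0],[11,4],[19,0]]
[[0,18],[6,8],[9,17],[10,0],[11,4],[19,0]]
[[0,20],[10,0],[11,4],[19,0]]
[[0,20],[10,0],[11,4],[18,8],[19,0]]
[[0,20],[10,4],[18,8],[19,0]]
[[0,20],[10,4],[18,8],[19,0]]
[[0,20],[10,4],[18,8],[19,0],[29,4],[31,0]]
[[0,20],[10,4],[18,8],[19,0],[29,4],[31,0]]
[[0,20],[10,4],[18,8],[19,0],[20,9],[28,0],[29,4],[31,0]]
[[0,20],[10,8],[11,4],[18,8],[19,0],[20,9],[28,0],[29,4],[31,0]]
[[0,20],[15,4],[18,8],[19,0],[20,9],[28,0],[29,4],[31,0]]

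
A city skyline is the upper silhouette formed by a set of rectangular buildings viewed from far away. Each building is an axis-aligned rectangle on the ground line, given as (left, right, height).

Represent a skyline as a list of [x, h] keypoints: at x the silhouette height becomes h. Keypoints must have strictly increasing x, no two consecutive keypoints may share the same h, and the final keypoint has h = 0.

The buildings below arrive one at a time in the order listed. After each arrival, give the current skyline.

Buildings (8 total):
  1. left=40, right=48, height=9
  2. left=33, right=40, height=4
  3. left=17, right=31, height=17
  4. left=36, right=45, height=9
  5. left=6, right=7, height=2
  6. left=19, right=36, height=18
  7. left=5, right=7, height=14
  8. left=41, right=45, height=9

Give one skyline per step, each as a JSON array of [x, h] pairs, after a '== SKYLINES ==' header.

== SKYLINES ==
[[40,9],[48,0]]
[[33,4],[40,9],[48,0]]
[[17,17],[31,0],[33,4],[40,9],[48,0]]
[[17,17],[31,0],[33,4],[36,9],[48,0]]
[[6,2],[7,0],[17,17],[31,0],[33,4],[36,9],[48,0]]
[[6,2],[7,0],[17,17],[19,18],[36,9],[48,0]]
[[5,14],[7,0],[17,17],[19,18],[36,9],[48,0]]
[[5,14],[7,0],[17,17],[19,18],[36,9],[48,0]]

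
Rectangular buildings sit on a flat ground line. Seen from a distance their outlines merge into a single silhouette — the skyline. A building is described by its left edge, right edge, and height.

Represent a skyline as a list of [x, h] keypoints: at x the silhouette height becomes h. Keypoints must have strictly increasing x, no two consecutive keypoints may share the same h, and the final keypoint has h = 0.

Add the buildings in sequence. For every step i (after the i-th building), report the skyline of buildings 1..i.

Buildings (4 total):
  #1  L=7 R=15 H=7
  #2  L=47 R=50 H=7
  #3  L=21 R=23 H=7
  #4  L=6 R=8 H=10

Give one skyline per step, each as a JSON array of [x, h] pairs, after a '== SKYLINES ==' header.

== SKYLINES ==
[[7,7],[15,0]]
[[7,7],[15,0],[47,7],[50,0]]
[[7,7],[15,0],[21,7],[23,0],[47,7],[50,0]]
[[6,10],[8,7],[15,0],[21,7],[23,0],[47,7],[50,0]]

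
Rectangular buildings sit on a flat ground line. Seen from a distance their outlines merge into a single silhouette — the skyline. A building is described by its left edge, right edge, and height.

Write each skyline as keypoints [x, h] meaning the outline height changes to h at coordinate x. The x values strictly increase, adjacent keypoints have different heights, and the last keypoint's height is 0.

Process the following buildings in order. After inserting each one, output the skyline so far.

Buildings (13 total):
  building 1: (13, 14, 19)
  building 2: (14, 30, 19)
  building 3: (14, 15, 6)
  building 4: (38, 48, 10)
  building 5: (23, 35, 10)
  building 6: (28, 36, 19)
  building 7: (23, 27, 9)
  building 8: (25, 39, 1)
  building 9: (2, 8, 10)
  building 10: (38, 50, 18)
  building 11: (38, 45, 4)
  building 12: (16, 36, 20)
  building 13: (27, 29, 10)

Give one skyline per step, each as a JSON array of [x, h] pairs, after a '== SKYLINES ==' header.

== SKYLINES ==
[[13,19],[14,0]]
[[13,19],[30,0]]
[[13,19],[30,0]]
[[13,19],[30,0],[38,10],[48,0]]
[[13,19],[30,10],[35,0],[38,10],[48,0]]
[[13,19],[36,0],[38,10],[48,0]]
[[13,19],[36,0],[38,10],[48,0]]
[[13,19],[36,1],[38,10],[48,0]]
[[2,10],[8,0],[13,19],[36,1],[38,10],[48,0]]
[[2,10],[8,0],[13,19],[36,1],[38,18],[50,0]]
[[2,10],[8,0],[13,19],[36,1],[38,18],[50,0]]
[[2,10],[8,0],[13,19],[16,20],[36,1],[38,18],[50,0]]
[[2,10],[8,0],[13,19],[16,20],[36,1],[38,18],[50,0]]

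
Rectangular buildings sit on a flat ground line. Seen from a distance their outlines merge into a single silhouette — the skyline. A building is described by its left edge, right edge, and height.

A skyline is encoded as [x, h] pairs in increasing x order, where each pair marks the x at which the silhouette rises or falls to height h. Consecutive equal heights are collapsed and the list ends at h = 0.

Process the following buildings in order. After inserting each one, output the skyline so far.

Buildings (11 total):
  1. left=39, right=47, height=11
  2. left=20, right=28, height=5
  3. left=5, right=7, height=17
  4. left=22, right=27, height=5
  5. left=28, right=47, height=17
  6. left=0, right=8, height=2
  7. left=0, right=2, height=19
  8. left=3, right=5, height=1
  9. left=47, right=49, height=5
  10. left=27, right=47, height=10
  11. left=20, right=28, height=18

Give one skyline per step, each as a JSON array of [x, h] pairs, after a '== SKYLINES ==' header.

== SKYLINES ==
[[39,11],[47,0]]
[[20,5],[28,0],[39,11],[47,0]]
[[5,17],[7,0],[20,5],[28,0],[39,11],[47,0]]
[[5,17],[7,0],[20,5],[28,0],[39,11],[47,0]]
[[5,17],[7,0],[20,5],[28,17],[47,0]]
[[0,2],[5,17],[7,2],[8,0],[20,5],[28,17],[47,0]]
[[0,19],[2,2],[5,17],[7,2],[8,0],[20,5],[28,17],[47,0]]
[[0,19],[2,2],[5,17],[7,2],[8,0],[20,5],[28,17],[47,0]]
[[0,19],[2,2],[5,17],[7,2],[8,0],[20,5],[28,17],[47,5],[49,0]]
[[0,19],[2,2],[5,17],[7,2],[8,0],[20,5],[27,10],[28,17],[47,5],[49,0]]
[[0,19],[2,2],[5,17],[7,2],[8,0],[20,18],[28,17],[47,5],[49,0]]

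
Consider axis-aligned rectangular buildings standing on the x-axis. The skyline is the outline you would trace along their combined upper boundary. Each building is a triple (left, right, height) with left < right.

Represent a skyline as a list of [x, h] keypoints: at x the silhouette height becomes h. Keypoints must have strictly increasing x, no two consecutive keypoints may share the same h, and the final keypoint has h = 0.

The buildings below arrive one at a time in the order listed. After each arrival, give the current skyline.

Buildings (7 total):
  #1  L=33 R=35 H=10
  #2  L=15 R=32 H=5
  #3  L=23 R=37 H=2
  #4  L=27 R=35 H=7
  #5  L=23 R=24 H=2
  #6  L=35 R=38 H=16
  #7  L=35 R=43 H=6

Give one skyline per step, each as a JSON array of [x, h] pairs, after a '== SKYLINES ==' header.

== SKYLINES ==
[[33,10],[35,0]]
[[15,5],[32,0],[33,10],[35,0]]
[[15,5],[32,2],[33,10],[35,2],[37,0]]
[[15,5],[27,7],[33,10],[35,2],[37,0]]
[[15,5],[27,7],[33,10],[35,2],[37,0]]
[[15,5],[27,7],[33,10],[35,16],[38,0]]
[[15,5],[27,7],[33,10],[35,16],[38,6],[43,0]]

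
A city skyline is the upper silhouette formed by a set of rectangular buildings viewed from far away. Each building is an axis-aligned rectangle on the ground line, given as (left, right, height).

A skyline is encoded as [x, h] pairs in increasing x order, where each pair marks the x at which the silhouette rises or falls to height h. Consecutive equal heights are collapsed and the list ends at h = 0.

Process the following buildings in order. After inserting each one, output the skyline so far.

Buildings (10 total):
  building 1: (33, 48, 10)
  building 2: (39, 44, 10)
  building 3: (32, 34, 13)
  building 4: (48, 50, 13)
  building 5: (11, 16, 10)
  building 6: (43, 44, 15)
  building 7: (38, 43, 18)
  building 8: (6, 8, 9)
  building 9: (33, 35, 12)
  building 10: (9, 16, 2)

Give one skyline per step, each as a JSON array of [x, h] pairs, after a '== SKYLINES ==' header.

== SKYLINES ==
[[33,10],[48,0]]
[[33,10],[48,0]]
[[32,13],[34,10],[48,0]]
[[32,13],[34,10],[48,13],[50,0]]
[[11,10],[16,0],[32,13],[34,10],[48,13],[50,0]]
[[11,10],[16,0],[32,13],[34,10],[43,15],[44,10],[48,13],[50,0]]
[[11,10],[16,0],[32,13],[34,10],[38,18],[43,15],[44,10],[48,13],[50,0]]
[[6,9],[8,0],[11,10],[16,0],[32,13],[34,10],[38,18],[43,15],[44,10],[48,13],[50,0]]
[[6,9],[8,0],[11,10],[16,0],[32,13],[34,12],[35,10],[38,18],[43,15],[44,10],[48,13],[50,0]]
[[6,9],[8,0],[9,2],[11,10],[16,0],[32,13],[34,12],[35,10],[38,18],[43,15],[44,10],[48,13],[50,0]]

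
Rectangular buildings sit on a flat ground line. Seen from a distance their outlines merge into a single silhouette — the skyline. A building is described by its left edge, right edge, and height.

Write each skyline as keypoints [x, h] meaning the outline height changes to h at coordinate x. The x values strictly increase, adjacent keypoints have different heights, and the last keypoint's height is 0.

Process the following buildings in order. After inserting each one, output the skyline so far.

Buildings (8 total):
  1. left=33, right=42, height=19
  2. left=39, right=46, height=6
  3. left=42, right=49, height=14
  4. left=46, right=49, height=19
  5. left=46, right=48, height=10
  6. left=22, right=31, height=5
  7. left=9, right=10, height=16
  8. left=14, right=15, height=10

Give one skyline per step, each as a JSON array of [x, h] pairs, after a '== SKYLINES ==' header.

== SKYLINES ==
[[33,19],[42,0]]
[[33,19],[42,6],[46,0]]
[[33,19],[42,14],[49,0]]
[[33,19],[42,14],[46,19],[49,0]]
[[33,19],[42,14],[46,19],[49,0]]
[[22,5],[31,0],[33,19],[42,14],[46,19],[49,0]]
[[9,16],[10,0],[22,5],[31,0],[33,19],[42,14],[46,19],[49,0]]
[[9,16],[10,0],[14,10],[15,0],[22,5],[31,0],[33,19],[42,14],[46,19],[49,0]]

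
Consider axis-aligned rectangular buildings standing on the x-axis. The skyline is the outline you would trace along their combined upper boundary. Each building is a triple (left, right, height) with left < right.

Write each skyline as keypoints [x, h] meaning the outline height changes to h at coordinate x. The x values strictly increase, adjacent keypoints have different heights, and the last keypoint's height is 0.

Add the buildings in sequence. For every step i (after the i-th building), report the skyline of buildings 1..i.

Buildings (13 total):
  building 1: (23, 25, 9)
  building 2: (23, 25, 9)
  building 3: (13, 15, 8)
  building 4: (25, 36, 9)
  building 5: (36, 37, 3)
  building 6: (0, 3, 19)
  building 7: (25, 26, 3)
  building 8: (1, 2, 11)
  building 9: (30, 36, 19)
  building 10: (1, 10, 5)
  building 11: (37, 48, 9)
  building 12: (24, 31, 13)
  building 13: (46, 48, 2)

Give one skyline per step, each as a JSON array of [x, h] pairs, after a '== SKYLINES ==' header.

== SKYLINES ==
[[23,9],[25,0]]
[[23,9],[25,0]]
[[13,8],[15,0],[23,9],[25,0]]
[[13,8],[15,0],[23,9],[36,0]]
[[13,8],[15,0],[23,9],[36,3],[37,0]]
[[0,19],[3,0],[13,8],[15,0],[23,9],[36,3],[37,0]]
[[0,19],[3,0],[13,8],[15,0],[23,9],[36,3],[37,0]]
[[0,19],[3,0],[13,8],[15,0],[23,9],[36,3],[37,0]]
[[0,19],[3,0],[13,8],[15,0],[23,9],[30,19],[36,3],[37,0]]
[[0,19],[3,5],[10,0],[13,8],[15,0],[23,9],[30,19],[36,3],[37,0]]
[[0,19],[3,5],[10,0],[13,8],[15,0],[23,9],[30,19],[36,3],[37,9],[48,0]]
[[0,19],[3,5],[10,0],[13,8],[15,0],[23,9],[24,13],[30,19],[36,3],[37,9],[48,0]]
[[0,19],[3,5],[10,0],[13,8],[15,0],[23,9],[24,13],[30,19],[36,3],[37,9],[48,0]]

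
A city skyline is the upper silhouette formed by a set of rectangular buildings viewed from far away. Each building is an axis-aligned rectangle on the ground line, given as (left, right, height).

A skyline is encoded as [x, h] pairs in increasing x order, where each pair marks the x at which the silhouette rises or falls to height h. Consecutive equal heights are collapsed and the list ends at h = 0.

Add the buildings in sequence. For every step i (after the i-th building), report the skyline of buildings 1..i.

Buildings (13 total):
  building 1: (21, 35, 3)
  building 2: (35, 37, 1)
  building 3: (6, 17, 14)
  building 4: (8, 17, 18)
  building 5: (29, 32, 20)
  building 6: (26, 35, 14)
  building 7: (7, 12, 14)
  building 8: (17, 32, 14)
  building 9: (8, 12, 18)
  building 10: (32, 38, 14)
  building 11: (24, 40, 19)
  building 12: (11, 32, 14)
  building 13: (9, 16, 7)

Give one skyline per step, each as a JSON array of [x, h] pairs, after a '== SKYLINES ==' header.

== SKYLINES ==
[[21,3],[35,0]]
[[21,3],[35,1],[37,0]]
[[6,14],[17,0],[21,3],[35,1],[37,0]]
[[6,14],[8,18],[17,0],[21,3],[35,1],[37,0]]
[[6,14],[8,18],[17,0],[21,3],[29,20],[32,3],[35,1],[37,0]]
[[6,14],[8,18],[17,0],[21,3],[26,14],[29,20],[32,14],[35,1],[37,0]]
[[6,14],[8,18],[17,0],[21,3],[26,14],[29,20],[32,14],[35,1],[37,0]]
[[6,14],[8,18],[17,14],[29,20],[32,14],[35,1],[37,0]]
[[6,14],[8,18],[17,14],[29,20],[32,14],[35,1],[37,0]]
[[6,14],[8,18],[17,14],[29,20],[32,14],[38,0]]
[[6,14],[8,18],[17,14],[24,19],[29,20],[32,19],[40,0]]
[[6,14],[8,18],[17,14],[24,19],[29,20],[32,19],[40,0]]
[[6,14],[8,18],[17,14],[24,19],[29,20],[32,19],[40,0]]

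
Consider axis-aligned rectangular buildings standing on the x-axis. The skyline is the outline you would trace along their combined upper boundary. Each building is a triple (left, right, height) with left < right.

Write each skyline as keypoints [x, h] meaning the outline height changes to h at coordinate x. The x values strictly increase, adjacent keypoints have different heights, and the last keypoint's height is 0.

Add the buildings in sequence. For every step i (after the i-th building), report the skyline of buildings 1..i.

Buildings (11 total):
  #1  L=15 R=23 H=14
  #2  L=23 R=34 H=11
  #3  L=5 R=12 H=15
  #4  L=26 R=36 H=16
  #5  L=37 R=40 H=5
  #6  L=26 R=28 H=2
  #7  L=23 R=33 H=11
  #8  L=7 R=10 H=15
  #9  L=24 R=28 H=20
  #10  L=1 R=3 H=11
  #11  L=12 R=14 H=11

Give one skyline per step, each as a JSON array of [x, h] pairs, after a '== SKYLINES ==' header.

== SKYLINES ==
[[15,14],[23,0]]
[[15,14],[23,11],[34,0]]
[[5,15],[12,0],[15,14],[23,11],[34,0]]
[[5,15],[12,0],[15,14],[23,11],[26,16],[36,0]]
[[5,15],[12,0],[15,14],[23,11],[26,16],[36,0],[37,5],[40,0]]
[[5,15],[12,0],[15,14],[23,11],[26,16],[36,0],[37,5],[40,0]]
[[5,15],[12,0],[15,14],[23,11],[26,16],[36,0],[37,5],[40,0]]
[[5,15],[12,0],[15,14],[23,11],[26,16],[36,0],[37,5],[40,0]]
[[5,15],[12,0],[15,14],[23,11],[24,20],[28,16],[36,0],[37,5],[40,0]]
[[1,11],[3,0],[5,15],[12,0],[15,14],[23,11],[24,20],[28,16],[36,0],[37,5],[40,0]]
[[1,11],[3,0],[5,15],[12,11],[14,0],[15,14],[23,11],[24,20],[28,16],[36,0],[37,5],[40,0]]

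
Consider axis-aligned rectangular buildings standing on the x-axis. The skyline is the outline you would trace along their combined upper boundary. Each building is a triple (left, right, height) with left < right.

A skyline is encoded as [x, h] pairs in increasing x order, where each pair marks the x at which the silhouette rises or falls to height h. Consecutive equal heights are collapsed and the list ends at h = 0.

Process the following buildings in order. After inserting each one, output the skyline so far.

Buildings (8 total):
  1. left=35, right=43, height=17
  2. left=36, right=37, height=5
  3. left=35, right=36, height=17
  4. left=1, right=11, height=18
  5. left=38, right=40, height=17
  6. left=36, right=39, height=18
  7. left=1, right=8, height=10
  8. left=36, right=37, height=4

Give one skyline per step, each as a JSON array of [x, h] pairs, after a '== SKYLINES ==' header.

== SKYLINES ==
[[35,17],[43,0]]
[[35,17],[43,0]]
[[35,17],[43,0]]
[[1,18],[11,0],[35,17],[43,0]]
[[1,18],[11,0],[35,17],[43,0]]
[[1,18],[11,0],[35,17],[36,18],[39,17],[43,0]]
[[1,18],[11,0],[35,17],[36,18],[39,17],[43,0]]
[[1,18],[11,0],[35,17],[36,18],[39,17],[43,0]]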